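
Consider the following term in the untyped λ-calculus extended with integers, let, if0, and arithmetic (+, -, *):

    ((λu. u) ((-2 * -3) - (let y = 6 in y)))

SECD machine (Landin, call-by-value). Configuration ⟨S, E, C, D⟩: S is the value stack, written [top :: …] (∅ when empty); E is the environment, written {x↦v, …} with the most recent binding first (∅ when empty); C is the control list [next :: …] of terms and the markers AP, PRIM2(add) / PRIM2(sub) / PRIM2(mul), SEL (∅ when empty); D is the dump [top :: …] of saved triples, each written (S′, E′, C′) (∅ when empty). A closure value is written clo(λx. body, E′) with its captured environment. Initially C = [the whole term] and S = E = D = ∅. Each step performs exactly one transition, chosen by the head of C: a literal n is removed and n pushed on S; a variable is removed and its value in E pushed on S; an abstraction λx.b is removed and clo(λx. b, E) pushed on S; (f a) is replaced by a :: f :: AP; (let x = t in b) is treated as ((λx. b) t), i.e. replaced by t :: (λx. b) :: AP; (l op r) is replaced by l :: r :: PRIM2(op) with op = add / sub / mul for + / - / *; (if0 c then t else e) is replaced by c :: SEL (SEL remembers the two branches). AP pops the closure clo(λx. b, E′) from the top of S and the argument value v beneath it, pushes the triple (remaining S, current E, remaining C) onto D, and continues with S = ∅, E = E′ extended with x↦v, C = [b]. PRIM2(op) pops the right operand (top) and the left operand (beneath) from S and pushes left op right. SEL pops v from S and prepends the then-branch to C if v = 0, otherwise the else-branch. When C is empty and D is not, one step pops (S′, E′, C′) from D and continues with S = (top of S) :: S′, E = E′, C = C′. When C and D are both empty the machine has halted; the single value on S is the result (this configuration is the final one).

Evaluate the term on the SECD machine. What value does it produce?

Answer: 0

Derivation:
step 0: [S=∅ | E=∅ | C=[((λu. u) ((-2 * -3) - (let y = 6 in y)))] | D=∅]
step 1: [S=∅ | E=∅ | C=[((-2 * -3) - (let y = 6 in y)) :: (λu. u) :: AP] | D=∅]
step 2: [S=∅ | E=∅ | C=[(-2 * -3) :: (let y = 6 in y) :: PRIM2(sub) :: (λu. u) :: AP] | D=∅]
step 3: [S=∅ | E=∅ | C=[-2 :: -3 :: PRIM2(mul) :: (let y = 6 in y) :: PRIM2(sub) :: (λu. u) :: AP] | D=∅]
step 4: [S=[-2] | E=∅ | C=[-3 :: PRIM2(mul) :: (let y = 6 in y) :: PRIM2(sub) :: (λu. u) :: AP] | D=∅]
step 5: [S=[-3 :: -2] | E=∅ | C=[PRIM2(mul) :: (let y = 6 in y) :: PRIM2(sub) :: (λu. u) :: AP] | D=∅]
step 6: [S=[6] | E=∅ | C=[(let y = 6 in y) :: PRIM2(sub) :: (λu. u) :: AP] | D=∅]
step 7: [S=[6] | E=∅ | C=[6 :: (λy. y) :: AP :: PRIM2(sub) :: (λu. u) :: AP] | D=∅]
step 8: [S=[6 :: 6] | E=∅ | C=[(λy. y) :: AP :: PRIM2(sub) :: (λu. u) :: AP] | D=∅]
step 9: [S=[clo(λy. y, ∅) :: 6 :: 6] | E=∅ | C=[AP :: PRIM2(sub) :: (λu. u) :: AP] | D=∅]
step 10: [S=∅ | E={y↦6} | C=[y] | D=[([6], ∅, [PRIM2(sub) :: (λu. u) :: AP])]]
step 11: [S=[6] | E={y↦6} | C=∅ | D=[([6], ∅, [PRIM2(sub) :: (λu. u) :: AP])]]
step 12: [S=[6 :: 6] | E=∅ | C=[PRIM2(sub) :: (λu. u) :: AP] | D=∅]
step 13: [S=[0] | E=∅ | C=[(λu. u) :: AP] | D=∅]
step 14: [S=[clo(λu. u, ∅) :: 0] | E=∅ | C=[AP] | D=∅]
step 15: [S=∅ | E={u↦0} | C=[u] | D=[(∅, ∅, ∅)]]
step 16: [S=[0] | E={u↦0} | C=∅ | D=[(∅, ∅, ∅)]]
step 17: [S=[0] | E=∅ | C=∅ | D=∅]
→ final value 0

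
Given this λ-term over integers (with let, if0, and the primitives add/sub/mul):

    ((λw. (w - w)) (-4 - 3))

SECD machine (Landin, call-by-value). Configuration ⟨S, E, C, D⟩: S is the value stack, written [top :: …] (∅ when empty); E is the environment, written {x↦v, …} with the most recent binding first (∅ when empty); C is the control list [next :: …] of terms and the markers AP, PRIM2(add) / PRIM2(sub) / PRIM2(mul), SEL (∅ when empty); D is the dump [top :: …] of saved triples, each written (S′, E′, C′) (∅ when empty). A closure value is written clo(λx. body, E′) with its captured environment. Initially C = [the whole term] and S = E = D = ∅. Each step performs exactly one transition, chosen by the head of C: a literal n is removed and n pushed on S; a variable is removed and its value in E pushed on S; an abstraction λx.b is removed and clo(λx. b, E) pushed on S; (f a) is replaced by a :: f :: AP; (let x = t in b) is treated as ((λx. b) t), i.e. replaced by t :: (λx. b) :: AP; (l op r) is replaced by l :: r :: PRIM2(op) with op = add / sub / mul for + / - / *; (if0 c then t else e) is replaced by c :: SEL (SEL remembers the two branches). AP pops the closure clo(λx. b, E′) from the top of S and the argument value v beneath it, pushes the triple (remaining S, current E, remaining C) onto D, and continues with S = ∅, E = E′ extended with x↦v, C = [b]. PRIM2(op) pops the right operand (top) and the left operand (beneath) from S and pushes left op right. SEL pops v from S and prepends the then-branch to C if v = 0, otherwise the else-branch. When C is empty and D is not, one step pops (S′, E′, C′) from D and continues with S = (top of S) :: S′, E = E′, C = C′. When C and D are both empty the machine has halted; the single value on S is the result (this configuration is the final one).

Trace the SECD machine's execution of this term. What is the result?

step 0: ⟨S=∅; E=∅; C=[((λw. (w - w)) (-4 - 3))]; D=∅⟩
step 1: ⟨S=∅; E=∅; C=[(-4 - 3) :: (λw. (w - w)) :: AP]; D=∅⟩
step 2: ⟨S=∅; E=∅; C=[-4 :: 3 :: PRIM2(sub) :: (λw. (w - w)) :: AP]; D=∅⟩
step 3: ⟨S=[-4]; E=∅; C=[3 :: PRIM2(sub) :: (λw. (w - w)) :: AP]; D=∅⟩
step 4: ⟨S=[3 :: -4]; E=∅; C=[PRIM2(sub) :: (λw. (w - w)) :: AP]; D=∅⟩
step 5: ⟨S=[-7]; E=∅; C=[(λw. (w - w)) :: AP]; D=∅⟩
step 6: ⟨S=[clo(λw. (w - w), ∅) :: -7]; E=∅; C=[AP]; D=∅⟩
step 7: ⟨S=∅; E={w↦-7}; C=[(w - w)]; D=[(∅, ∅, ∅)]⟩
step 8: ⟨S=∅; E={w↦-7}; C=[w :: w :: PRIM2(sub)]; D=[(∅, ∅, ∅)]⟩
step 9: ⟨S=[-7]; E={w↦-7}; C=[w :: PRIM2(sub)]; D=[(∅, ∅, ∅)]⟩
step 10: ⟨S=[-7 :: -7]; E={w↦-7}; C=[PRIM2(sub)]; D=[(∅, ∅, ∅)]⟩
step 11: ⟨S=[0]; E={w↦-7}; C=∅; D=[(∅, ∅, ∅)]⟩
step 12: ⟨S=[0]; E=∅; C=∅; D=∅⟩
→ final value 0

Answer: 0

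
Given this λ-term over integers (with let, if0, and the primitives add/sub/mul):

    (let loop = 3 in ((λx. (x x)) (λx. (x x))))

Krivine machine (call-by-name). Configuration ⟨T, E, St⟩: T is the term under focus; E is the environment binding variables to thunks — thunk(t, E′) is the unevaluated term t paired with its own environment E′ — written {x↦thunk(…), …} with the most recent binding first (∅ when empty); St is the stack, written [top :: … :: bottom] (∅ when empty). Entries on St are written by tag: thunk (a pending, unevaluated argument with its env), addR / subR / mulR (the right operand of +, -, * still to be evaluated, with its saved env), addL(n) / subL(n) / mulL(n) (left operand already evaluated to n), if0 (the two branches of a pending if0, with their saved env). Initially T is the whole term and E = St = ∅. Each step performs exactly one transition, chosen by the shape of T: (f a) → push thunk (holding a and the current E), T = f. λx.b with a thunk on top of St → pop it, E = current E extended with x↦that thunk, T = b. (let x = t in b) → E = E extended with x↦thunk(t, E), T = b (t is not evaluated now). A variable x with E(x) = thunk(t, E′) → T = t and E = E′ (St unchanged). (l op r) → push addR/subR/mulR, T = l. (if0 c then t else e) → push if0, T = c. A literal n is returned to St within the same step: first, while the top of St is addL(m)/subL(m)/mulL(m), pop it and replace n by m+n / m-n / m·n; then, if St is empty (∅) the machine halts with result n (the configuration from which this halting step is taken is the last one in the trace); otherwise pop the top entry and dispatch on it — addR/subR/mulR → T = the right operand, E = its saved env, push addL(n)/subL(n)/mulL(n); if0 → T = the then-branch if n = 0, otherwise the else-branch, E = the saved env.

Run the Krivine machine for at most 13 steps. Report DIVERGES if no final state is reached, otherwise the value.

[0] <T=(let loop = 3 in ((λx. (x x)) (λx. (x x)))), E=∅, St=∅>
[1] <T=((λx. (x x)) (λx. (x x))), E={loop↦thunk(3, ∅)}, St=∅>
[2] <T=(λx. (x x)), E={loop↦thunk(3, ∅)}, St=[thunk]>
[3] <T=(x x), E={x↦thunk((λx. (x x)), {loop↦thunk(3, ∅)}), loop↦thunk(3, ∅)}, St=∅>
[4] <T=x, E={x↦thunk((λx. (x x)), {loop↦thunk(3, ∅)}), loop↦thunk(3, ∅)}, St=[thunk]>
[5] <T=(λx. (x x)), E={loop↦thunk(3, ∅)}, St=[thunk]>
[6] <T=(x x), E={x↦thunk(x, {x↦thunk((λx. (x x)), {loop↦thunk(3, ∅)}), loop↦thunk(3, ∅)}), loop↦thunk(3, ∅)}, St=∅>
[7] <T=x, E={x↦thunk(x, {x↦thunk((λx. (x x)), {loop↦thunk(3, ∅)}), loop↦thunk(3, ∅)}), loop↦thunk(3, ∅)}, St=[thunk]>
[8] <T=x, E={x↦thunk((λx. (x x)), {loop↦thunk(3, ∅)}), loop↦thunk(3, ∅)}, St=[thunk]>
[9] <T=(λx. (x x)), E={loop↦thunk(3, ∅)}, St=[thunk]>
[10] <T=(x x), E={x↦thunk(x, {x↦thunk(x, {x↦thunk((λx. (x x)), {loop↦thunk(3, ∅)}), loop↦thunk(3, ∅)}), loop↦thunk(3, ∅)}), loop↦thunk(3, ∅)}, St=∅>
[11] <T=x, E={x↦thunk(x, {x↦thunk(x, {x↦thunk((λx. (x x)), {loop↦thunk(3, ∅)}), loop↦thunk(3, ∅)}), loop↦thunk(3, ∅)}), loop↦thunk(3, ∅)}, St=[thunk]>
[12] <T=x, E={x↦thunk(x, {x↦thunk((λx. (x x)), {loop↦thunk(3, ∅)}), loop↦thunk(3, ∅)}), loop↦thunk(3, ∅)}, St=[thunk]>
[13] <T=x, E={x↦thunk((λx. (x x)), {loop↦thunk(3, ∅)}), loop↦thunk(3, ∅)}, St=[thunk]>
→ 13 transitions taken and the configuration is still not final: no result within 13 steps

Answer: DIVERGES (no final state within 13 steps)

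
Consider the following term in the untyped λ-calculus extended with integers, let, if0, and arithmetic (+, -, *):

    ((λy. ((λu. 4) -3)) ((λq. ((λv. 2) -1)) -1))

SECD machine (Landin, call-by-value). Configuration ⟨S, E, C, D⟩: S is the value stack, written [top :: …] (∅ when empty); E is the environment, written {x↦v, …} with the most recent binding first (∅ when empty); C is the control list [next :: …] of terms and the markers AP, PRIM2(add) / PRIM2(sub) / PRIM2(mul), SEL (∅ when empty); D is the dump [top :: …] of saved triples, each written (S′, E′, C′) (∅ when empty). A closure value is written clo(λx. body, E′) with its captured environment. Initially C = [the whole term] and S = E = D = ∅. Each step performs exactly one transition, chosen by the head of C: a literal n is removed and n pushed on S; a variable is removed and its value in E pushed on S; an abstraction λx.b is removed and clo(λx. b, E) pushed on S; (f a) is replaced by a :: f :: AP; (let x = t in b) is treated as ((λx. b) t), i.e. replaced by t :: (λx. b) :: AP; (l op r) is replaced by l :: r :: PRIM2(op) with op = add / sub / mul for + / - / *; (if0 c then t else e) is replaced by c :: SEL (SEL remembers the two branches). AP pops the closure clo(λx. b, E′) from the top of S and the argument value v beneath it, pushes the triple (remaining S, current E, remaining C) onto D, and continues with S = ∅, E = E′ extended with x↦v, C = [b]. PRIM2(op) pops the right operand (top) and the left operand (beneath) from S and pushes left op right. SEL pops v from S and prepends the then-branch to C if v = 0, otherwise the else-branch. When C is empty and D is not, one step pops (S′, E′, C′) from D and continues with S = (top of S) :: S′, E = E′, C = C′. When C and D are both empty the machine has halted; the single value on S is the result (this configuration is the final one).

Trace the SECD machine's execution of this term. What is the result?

[0] ⟨S=∅; E=∅; C=[((λy. ((λu. 4) -3)) ((λq. ((λv. 2) -1)) -1))]; D=∅⟩
[1] ⟨S=∅; E=∅; C=[((λq. ((λv. 2) -1)) -1) :: (λy. ((λu. 4) -3)) :: AP]; D=∅⟩
[2] ⟨S=∅; E=∅; C=[-1 :: (λq. ((λv. 2) -1)) :: AP :: (λy. ((λu. 4) -3)) :: AP]; D=∅⟩
[3] ⟨S=[-1]; E=∅; C=[(λq. ((λv. 2) -1)) :: AP :: (λy. ((λu. 4) -3)) :: AP]; D=∅⟩
[4] ⟨S=[clo(λq. ((λv. 2) -1), ∅) :: -1]; E=∅; C=[AP :: (λy. ((λu. 4) -3)) :: AP]; D=∅⟩
[5] ⟨S=∅; E={q↦-1}; C=[((λv. 2) -1)]; D=[(∅, ∅, [(λy. ((λu. 4) -3)) :: AP])]⟩
[6] ⟨S=∅; E={q↦-1}; C=[-1 :: (λv. 2) :: AP]; D=[(∅, ∅, [(λy. ((λu. 4) -3)) :: AP])]⟩
[7] ⟨S=[-1]; E={q↦-1}; C=[(λv. 2) :: AP]; D=[(∅, ∅, [(λy. ((λu. 4) -3)) :: AP])]⟩
[8] ⟨S=[clo(λv. 2, {q↦-1}) :: -1]; E={q↦-1}; C=[AP]; D=[(∅, ∅, [(λy. ((λu. 4) -3)) :: AP])]⟩
[9] ⟨S=∅; E={v↦-1, q↦-1}; C=[2]; D=[(∅, {q↦-1}, ∅) :: (∅, ∅, [(λy. ((λu. 4) -3)) :: AP])]⟩
[10] ⟨S=[2]; E={v↦-1, q↦-1}; C=∅; D=[(∅, {q↦-1}, ∅) :: (∅, ∅, [(λy. ((λu. 4) -3)) :: AP])]⟩
[11] ⟨S=[2]; E={q↦-1}; C=∅; D=[(∅, ∅, [(λy. ((λu. 4) -3)) :: AP])]⟩
[12] ⟨S=[2]; E=∅; C=[(λy. ((λu. 4) -3)) :: AP]; D=∅⟩
[13] ⟨S=[clo(λy. ((λu. 4) -3), ∅) :: 2]; E=∅; C=[AP]; D=∅⟩
[14] ⟨S=∅; E={y↦2}; C=[((λu. 4) -3)]; D=[(∅, ∅, ∅)]⟩
[15] ⟨S=∅; E={y↦2}; C=[-3 :: (λu. 4) :: AP]; D=[(∅, ∅, ∅)]⟩
[16] ⟨S=[-3]; E={y↦2}; C=[(λu. 4) :: AP]; D=[(∅, ∅, ∅)]⟩
[17] ⟨S=[clo(λu. 4, {y↦2}) :: -3]; E={y↦2}; C=[AP]; D=[(∅, ∅, ∅)]⟩
[18] ⟨S=∅; E={u↦-3, y↦2}; C=[4]; D=[(∅, {y↦2}, ∅) :: (∅, ∅, ∅)]⟩
[19] ⟨S=[4]; E={u↦-3, y↦2}; C=∅; D=[(∅, {y↦2}, ∅) :: (∅, ∅, ∅)]⟩
[20] ⟨S=[4]; E={y↦2}; C=∅; D=[(∅, ∅, ∅)]⟩
[21] ⟨S=[4]; E=∅; C=∅; D=∅⟩
→ final value 4

Answer: 4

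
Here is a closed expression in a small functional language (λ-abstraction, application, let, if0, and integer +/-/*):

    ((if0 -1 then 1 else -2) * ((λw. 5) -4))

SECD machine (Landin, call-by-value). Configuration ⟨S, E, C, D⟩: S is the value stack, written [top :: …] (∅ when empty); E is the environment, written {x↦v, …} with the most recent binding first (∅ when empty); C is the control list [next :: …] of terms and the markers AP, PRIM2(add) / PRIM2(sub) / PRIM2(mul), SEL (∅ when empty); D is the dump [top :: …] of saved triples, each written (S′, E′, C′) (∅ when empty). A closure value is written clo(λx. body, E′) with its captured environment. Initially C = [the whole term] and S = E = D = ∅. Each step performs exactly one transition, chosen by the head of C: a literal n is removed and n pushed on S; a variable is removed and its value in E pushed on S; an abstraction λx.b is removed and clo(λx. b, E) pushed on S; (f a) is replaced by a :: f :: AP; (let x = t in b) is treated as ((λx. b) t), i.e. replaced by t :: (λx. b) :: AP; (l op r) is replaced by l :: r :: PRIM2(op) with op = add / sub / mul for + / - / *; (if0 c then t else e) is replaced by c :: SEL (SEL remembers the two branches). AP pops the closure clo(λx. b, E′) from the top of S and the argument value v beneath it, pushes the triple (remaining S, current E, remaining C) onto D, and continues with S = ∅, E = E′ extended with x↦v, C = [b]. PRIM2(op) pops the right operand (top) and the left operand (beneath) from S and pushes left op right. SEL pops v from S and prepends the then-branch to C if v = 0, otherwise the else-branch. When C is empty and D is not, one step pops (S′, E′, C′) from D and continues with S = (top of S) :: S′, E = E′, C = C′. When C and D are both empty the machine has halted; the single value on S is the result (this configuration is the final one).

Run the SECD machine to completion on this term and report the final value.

Answer: -10

Derivation:
t=0: ⟨S=∅; E=∅; C=[((if0 -1 then 1 else -2) * ((λw. 5) -4))]; D=∅⟩
t=1: ⟨S=∅; E=∅; C=[(if0 -1 then 1 else -2) :: ((λw. 5) -4) :: PRIM2(mul)]; D=∅⟩
t=2: ⟨S=∅; E=∅; C=[-1 :: SEL :: ((λw. 5) -4) :: PRIM2(mul)]; D=∅⟩
t=3: ⟨S=[-1]; E=∅; C=[SEL :: ((λw. 5) -4) :: PRIM2(mul)]; D=∅⟩
t=4: ⟨S=∅; E=∅; C=[-2 :: ((λw. 5) -4) :: PRIM2(mul)]; D=∅⟩
t=5: ⟨S=[-2]; E=∅; C=[((λw. 5) -4) :: PRIM2(mul)]; D=∅⟩
t=6: ⟨S=[-2]; E=∅; C=[-4 :: (λw. 5) :: AP :: PRIM2(mul)]; D=∅⟩
t=7: ⟨S=[-4 :: -2]; E=∅; C=[(λw. 5) :: AP :: PRIM2(mul)]; D=∅⟩
t=8: ⟨S=[clo(λw. 5, ∅) :: -4 :: -2]; E=∅; C=[AP :: PRIM2(mul)]; D=∅⟩
t=9: ⟨S=∅; E={w↦-4}; C=[5]; D=[([-2], ∅, [PRIM2(mul)])]⟩
t=10: ⟨S=[5]; E={w↦-4}; C=∅; D=[([-2], ∅, [PRIM2(mul)])]⟩
t=11: ⟨S=[5 :: -2]; E=∅; C=[PRIM2(mul)]; D=∅⟩
t=12: ⟨S=[-10]; E=∅; C=∅; D=∅⟩
→ final value -10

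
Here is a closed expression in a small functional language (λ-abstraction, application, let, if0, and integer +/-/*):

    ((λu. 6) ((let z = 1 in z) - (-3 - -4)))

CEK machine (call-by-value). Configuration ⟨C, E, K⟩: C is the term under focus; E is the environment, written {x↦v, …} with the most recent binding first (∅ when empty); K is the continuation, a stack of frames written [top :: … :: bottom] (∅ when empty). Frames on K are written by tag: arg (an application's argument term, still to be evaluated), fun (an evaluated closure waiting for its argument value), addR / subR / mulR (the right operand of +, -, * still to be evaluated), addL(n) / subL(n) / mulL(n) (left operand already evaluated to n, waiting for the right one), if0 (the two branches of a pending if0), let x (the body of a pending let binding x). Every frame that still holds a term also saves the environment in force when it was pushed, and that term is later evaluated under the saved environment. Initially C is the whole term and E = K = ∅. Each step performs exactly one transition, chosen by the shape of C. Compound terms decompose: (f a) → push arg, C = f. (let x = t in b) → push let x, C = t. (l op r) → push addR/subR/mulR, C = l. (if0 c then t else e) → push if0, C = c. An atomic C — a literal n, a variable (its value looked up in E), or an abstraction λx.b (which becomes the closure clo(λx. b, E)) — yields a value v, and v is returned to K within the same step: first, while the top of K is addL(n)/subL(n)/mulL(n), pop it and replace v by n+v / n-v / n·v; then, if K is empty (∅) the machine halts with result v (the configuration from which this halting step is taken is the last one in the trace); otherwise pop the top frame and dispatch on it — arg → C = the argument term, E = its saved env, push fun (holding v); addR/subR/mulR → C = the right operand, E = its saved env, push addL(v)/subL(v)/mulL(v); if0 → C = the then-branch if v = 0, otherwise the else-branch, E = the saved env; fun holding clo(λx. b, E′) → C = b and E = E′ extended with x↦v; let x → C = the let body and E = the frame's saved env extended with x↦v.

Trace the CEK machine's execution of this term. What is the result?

Answer: 6

Machine steps:
[0] ⟨C=((λu. 6) ((let z = 1 in z) - (-3 - -4))); E=∅; K=∅⟩
[1] ⟨C=(λu. 6); E=∅; K=[arg]⟩
[2] ⟨C=((let z = 1 in z) - (-3 - -4)); E=∅; K=[fun]⟩
[3] ⟨C=(let z = 1 in z); E=∅; K=[subR :: fun]⟩
[4] ⟨C=1; E=∅; K=[let z :: subR :: fun]⟩
[5] ⟨C=z; E={z↦1}; K=[subR :: fun]⟩
[6] ⟨C=(-3 - -4); E=∅; K=[subL(1) :: fun]⟩
[7] ⟨C=-3; E=∅; K=[subR :: subL(1) :: fun]⟩
[8] ⟨C=-4; E=∅; K=[subL(-3) :: subL(1) :: fun]⟩
[9] ⟨C=6; E={u↦0}; K=∅⟩
→ final value 6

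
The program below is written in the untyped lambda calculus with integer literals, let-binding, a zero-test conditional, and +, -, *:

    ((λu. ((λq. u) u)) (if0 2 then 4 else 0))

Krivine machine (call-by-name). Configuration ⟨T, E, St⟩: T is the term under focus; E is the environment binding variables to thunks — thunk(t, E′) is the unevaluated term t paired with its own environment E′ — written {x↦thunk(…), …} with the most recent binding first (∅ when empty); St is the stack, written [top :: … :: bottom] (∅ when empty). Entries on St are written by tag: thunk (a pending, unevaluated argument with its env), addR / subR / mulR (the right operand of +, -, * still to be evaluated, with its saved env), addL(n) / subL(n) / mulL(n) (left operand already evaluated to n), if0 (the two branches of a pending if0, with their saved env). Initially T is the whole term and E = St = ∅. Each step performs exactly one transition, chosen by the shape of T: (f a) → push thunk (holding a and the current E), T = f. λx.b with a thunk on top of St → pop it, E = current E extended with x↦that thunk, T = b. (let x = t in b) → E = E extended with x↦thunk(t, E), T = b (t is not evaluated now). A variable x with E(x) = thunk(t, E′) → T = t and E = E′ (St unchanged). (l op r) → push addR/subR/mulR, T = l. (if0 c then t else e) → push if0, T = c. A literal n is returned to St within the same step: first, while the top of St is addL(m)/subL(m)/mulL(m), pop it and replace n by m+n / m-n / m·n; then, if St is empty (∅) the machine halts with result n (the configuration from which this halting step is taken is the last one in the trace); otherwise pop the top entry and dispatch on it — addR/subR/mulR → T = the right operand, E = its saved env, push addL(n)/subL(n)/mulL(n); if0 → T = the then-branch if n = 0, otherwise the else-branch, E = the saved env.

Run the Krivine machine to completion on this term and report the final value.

Answer: 0

Execution trace:
t=0: [T=((λu. ((λq. u) u)) (if0 2 then 4 else 0)) | E=∅ | St=∅]
t=1: [T=(λu. ((λq. u) u)) | E=∅ | St=[thunk]]
t=2: [T=((λq. u) u) | E={u↦thunk((if0 2 then 4 else 0), ∅)} | St=∅]
t=3: [T=(λq. u) | E={u↦thunk((if0 2 then 4 else 0), ∅)} | St=[thunk]]
t=4: [T=u | E={q↦thunk(u, {u↦thunk((if0 2 then 4 else 0), ∅)}), u↦thunk((if0 2 then 4 else 0), ∅)} | St=∅]
t=5: [T=(if0 2 then 4 else 0) | E=∅ | St=∅]
t=6: [T=2 | E=∅ | St=[if0]]
t=7: [T=0 | E=∅ | St=∅]
→ final value 0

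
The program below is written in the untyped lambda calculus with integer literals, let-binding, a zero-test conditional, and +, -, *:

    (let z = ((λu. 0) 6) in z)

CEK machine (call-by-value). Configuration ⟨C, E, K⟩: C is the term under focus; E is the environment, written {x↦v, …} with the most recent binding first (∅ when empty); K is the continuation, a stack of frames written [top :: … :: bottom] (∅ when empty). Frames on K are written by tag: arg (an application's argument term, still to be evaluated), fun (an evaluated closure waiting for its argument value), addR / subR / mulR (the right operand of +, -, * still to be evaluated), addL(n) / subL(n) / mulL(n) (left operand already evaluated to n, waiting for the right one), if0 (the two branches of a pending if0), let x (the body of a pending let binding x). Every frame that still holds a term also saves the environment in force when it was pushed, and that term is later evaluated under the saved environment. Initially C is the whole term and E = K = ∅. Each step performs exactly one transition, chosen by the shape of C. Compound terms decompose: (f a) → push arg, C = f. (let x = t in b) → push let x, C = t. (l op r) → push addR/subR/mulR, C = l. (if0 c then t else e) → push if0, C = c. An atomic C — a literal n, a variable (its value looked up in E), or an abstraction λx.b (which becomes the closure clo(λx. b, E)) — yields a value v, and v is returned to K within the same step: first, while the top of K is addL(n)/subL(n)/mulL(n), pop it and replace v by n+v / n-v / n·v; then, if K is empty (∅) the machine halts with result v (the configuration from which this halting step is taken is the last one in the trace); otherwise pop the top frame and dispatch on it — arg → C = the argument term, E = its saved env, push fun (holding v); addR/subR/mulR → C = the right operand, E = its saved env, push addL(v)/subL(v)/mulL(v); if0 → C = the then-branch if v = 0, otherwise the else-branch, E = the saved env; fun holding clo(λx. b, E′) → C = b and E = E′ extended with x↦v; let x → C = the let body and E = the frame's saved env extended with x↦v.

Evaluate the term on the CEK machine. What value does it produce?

Answer: 0

Machine steps:
t=0: <C=(let z = ((λu. 0) 6) in z), E=∅, K=∅>
t=1: <C=((λu. 0) 6), E=∅, K=[let z]>
t=2: <C=(λu. 0), E=∅, K=[arg :: let z]>
t=3: <C=6, E=∅, K=[fun :: let z]>
t=4: <C=0, E={u↦6}, K=[let z]>
t=5: <C=z, E={z↦0}, K=∅>
→ final value 0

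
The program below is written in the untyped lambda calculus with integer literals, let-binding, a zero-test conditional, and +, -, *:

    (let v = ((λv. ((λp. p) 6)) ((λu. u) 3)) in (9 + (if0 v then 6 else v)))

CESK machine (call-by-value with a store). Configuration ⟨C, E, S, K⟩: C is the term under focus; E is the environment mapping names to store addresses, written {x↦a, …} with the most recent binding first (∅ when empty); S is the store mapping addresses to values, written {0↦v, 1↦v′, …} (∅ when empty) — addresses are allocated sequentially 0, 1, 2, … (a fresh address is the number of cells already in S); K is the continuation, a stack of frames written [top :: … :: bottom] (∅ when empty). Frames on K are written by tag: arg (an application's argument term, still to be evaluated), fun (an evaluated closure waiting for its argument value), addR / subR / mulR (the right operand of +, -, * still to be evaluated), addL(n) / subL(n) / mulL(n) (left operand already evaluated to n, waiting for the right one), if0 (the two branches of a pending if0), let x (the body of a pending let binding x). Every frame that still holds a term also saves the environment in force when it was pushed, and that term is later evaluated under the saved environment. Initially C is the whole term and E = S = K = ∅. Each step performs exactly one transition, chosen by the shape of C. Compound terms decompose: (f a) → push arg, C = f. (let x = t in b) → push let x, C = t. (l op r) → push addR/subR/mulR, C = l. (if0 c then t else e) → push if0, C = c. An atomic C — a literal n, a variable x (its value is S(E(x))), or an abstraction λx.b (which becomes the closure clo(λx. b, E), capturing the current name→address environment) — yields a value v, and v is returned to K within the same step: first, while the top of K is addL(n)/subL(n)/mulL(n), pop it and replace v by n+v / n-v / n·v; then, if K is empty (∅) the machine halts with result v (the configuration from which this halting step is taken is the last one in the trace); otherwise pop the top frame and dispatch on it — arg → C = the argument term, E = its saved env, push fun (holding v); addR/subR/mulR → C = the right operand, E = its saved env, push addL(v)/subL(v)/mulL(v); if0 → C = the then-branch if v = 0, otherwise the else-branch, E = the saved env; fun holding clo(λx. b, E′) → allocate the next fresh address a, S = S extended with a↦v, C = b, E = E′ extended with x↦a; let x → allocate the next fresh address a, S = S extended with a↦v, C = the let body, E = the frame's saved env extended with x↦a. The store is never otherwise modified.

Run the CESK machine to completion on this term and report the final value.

t=0: [C=(let v = ((λv. ((λp. p) 6)) ((λu. u) 3)) in (9 + (if0 v then 6 else v))) | E=∅ | S=∅ | K=∅]
t=1: [C=((λv. ((λp. p) 6)) ((λu. u) 3)) | E=∅ | S=∅ | K=[let v]]
t=2: [C=(λv. ((λp. p) 6)) | E=∅ | S=∅ | K=[arg :: let v]]
t=3: [C=((λu. u) 3) | E=∅ | S=∅ | K=[fun :: let v]]
t=4: [C=(λu. u) | E=∅ | S=∅ | K=[arg :: fun :: let v]]
t=5: [C=3 | E=∅ | S=∅ | K=[fun :: fun :: let v]]
t=6: [C=u | E={u↦0} | S={0↦3} | K=[fun :: let v]]
t=7: [C=((λp. p) 6) | E={v↦1} | S={0↦3, 1↦3} | K=[let v]]
t=8: [C=(λp. p) | E={v↦1} | S={0↦3, 1↦3} | K=[arg :: let v]]
t=9: [C=6 | E={v↦1} | S={0↦3, 1↦3} | K=[fun :: let v]]
t=10: [C=p | E={p↦2, v↦1} | S={0↦3, 1↦3, 2↦6} | K=[let v]]
t=11: [C=(9 + (if0 v then 6 else v)) | E={v↦3} | S={0↦3, 1↦3, 2↦6, 3↦6} | K=∅]
t=12: [C=9 | E={v↦3} | S={0↦3, 1↦3, 2↦6, 3↦6} | K=[addR]]
t=13: [C=(if0 v then 6 else v) | E={v↦3} | S={0↦3, 1↦3, 2↦6, 3↦6} | K=[addL(9)]]
t=14: [C=v | E={v↦3} | S={0↦3, 1↦3, 2↦6, 3↦6} | K=[if0 :: addL(9)]]
t=15: [C=v | E={v↦3} | S={0↦3, 1↦3, 2↦6, 3↦6} | K=[addL(9)]]
→ final value 15

Answer: 15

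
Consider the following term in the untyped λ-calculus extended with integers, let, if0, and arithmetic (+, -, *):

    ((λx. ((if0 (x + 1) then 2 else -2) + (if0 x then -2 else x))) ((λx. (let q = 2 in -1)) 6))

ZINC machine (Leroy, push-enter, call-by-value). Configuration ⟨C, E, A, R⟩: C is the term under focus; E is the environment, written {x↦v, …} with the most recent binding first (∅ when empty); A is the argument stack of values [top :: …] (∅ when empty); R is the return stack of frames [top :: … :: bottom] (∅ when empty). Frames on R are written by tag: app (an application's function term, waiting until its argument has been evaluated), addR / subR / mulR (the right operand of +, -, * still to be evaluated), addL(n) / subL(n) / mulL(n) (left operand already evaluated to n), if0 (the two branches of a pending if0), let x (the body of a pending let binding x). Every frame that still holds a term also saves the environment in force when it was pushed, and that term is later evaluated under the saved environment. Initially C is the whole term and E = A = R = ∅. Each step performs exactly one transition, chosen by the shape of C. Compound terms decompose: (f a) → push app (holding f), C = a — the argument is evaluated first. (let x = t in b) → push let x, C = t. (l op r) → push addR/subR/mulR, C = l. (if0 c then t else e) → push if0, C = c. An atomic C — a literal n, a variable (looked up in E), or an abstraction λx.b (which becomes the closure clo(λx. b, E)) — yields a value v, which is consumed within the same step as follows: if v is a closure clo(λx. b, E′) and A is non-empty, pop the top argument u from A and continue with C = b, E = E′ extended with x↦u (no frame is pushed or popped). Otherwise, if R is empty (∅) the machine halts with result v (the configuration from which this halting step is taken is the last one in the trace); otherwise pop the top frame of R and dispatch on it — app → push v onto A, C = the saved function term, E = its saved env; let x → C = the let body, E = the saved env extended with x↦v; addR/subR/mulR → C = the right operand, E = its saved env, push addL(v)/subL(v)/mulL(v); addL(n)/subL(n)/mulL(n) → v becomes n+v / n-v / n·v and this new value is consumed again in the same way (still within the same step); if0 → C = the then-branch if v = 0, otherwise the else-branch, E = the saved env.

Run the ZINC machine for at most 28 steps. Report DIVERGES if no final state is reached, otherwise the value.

[0] ⟨C=((λx. ((if0 (x + 1) then 2 else -2) + (if0 x then -2 else x))) ((λx. (let q = 2 in -1)) 6)); E=∅; A=∅; R=∅⟩
[1] ⟨C=((λx. (let q = 2 in -1)) 6); E=∅; A=∅; R=[app]⟩
[2] ⟨C=6; E=∅; A=∅; R=[app :: app]⟩
[3] ⟨C=(λx. (let q = 2 in -1)); E=∅; A=[6]; R=[app]⟩
[4] ⟨C=(let q = 2 in -1); E={x↦6}; A=∅; R=[app]⟩
[5] ⟨C=2; E={x↦6}; A=∅; R=[let q :: app]⟩
[6] ⟨C=-1; E={q↦2, x↦6}; A=∅; R=[app]⟩
[7] ⟨C=(λx. ((if0 (x + 1) then 2 else -2) + (if0 x then -2 else x))); E=∅; A=[-1]; R=∅⟩
[8] ⟨C=((if0 (x + 1) then 2 else -2) + (if0 x then -2 else x)); E={x↦-1}; A=∅; R=∅⟩
[9] ⟨C=(if0 (x + 1) then 2 else -2); E={x↦-1}; A=∅; R=[addR]⟩
[10] ⟨C=(x + 1); E={x↦-1}; A=∅; R=[if0 :: addR]⟩
[11] ⟨C=x; E={x↦-1}; A=∅; R=[addR :: if0 :: addR]⟩
[12] ⟨C=1; E={x↦-1}; A=∅; R=[addL(-1) :: if0 :: addR]⟩
[13] ⟨C=2; E={x↦-1}; A=∅; R=[addR]⟩
[14] ⟨C=(if0 x then -2 else x); E={x↦-1}; A=∅; R=[addL(2)]⟩
[15] ⟨C=x; E={x↦-1}; A=∅; R=[if0 :: addL(2)]⟩
[16] ⟨C=x; E={x↦-1}; A=∅; R=[addL(2)]⟩
→ final value 1

Answer: 1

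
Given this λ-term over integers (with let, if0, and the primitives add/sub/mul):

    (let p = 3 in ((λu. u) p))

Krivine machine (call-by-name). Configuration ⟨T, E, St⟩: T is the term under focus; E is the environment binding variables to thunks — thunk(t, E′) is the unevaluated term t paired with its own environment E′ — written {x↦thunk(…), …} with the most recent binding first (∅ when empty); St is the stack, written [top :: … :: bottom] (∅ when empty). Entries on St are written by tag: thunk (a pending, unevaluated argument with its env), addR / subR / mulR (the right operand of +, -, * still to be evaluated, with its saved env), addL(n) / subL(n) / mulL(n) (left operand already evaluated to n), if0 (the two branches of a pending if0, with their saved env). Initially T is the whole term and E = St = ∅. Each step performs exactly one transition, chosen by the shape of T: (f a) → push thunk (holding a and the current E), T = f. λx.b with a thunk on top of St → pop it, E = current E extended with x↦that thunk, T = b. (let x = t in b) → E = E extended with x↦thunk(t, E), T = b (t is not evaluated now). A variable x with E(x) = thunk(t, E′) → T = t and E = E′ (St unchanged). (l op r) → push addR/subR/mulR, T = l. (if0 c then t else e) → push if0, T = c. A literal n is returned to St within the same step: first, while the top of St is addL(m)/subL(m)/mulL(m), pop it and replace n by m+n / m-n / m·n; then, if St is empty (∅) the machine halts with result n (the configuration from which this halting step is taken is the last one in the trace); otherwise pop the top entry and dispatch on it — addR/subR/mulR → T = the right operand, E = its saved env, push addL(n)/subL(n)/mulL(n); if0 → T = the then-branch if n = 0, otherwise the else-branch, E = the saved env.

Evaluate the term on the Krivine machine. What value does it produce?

Answer: 3

Execution trace:
step 0: ⟨T=(let p = 3 in ((λu. u) p)); E=∅; St=∅⟩
step 1: ⟨T=((λu. u) p); E={p↦thunk(3, ∅)}; St=∅⟩
step 2: ⟨T=(λu. u); E={p↦thunk(3, ∅)}; St=[thunk]⟩
step 3: ⟨T=u; E={u↦thunk(p, {p↦thunk(3, ∅)}), p↦thunk(3, ∅)}; St=∅⟩
step 4: ⟨T=p; E={p↦thunk(3, ∅)}; St=∅⟩
step 5: ⟨T=3; E=∅; St=∅⟩
→ final value 3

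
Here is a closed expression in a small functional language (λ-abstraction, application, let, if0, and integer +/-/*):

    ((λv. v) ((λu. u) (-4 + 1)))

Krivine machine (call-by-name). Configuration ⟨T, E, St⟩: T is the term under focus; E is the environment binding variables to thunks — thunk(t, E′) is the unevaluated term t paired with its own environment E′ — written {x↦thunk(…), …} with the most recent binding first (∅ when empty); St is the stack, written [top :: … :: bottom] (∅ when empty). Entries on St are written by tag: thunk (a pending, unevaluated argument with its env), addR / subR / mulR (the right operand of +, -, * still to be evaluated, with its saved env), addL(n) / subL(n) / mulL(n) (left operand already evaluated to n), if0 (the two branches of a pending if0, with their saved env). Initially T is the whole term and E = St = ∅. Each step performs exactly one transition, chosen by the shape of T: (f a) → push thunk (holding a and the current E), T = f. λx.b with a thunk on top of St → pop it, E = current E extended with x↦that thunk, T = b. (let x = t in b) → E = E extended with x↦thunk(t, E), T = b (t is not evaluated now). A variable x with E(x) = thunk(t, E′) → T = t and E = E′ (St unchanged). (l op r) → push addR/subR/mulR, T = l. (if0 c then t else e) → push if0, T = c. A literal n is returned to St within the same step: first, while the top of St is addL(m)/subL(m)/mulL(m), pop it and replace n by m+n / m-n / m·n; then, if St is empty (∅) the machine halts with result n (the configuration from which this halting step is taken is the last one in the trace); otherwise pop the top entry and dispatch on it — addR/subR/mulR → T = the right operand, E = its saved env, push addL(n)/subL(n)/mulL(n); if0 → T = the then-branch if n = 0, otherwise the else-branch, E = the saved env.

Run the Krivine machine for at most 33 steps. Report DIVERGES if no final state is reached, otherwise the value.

Answer: -3

Machine steps:
t=0: <T=((λv. v) ((λu. u) (-4 + 1))), E=∅, St=∅>
t=1: <T=(λv. v), E=∅, St=[thunk]>
t=2: <T=v, E={v↦thunk(((λu. u) (-4 + 1)), ∅)}, St=∅>
t=3: <T=((λu. u) (-4 + 1)), E=∅, St=∅>
t=4: <T=(λu. u), E=∅, St=[thunk]>
t=5: <T=u, E={u↦thunk((-4 + 1), ∅)}, St=∅>
t=6: <T=(-4 + 1), E=∅, St=∅>
t=7: <T=-4, E=∅, St=[addR]>
t=8: <T=1, E=∅, St=[addL(-4)]>
→ final value -3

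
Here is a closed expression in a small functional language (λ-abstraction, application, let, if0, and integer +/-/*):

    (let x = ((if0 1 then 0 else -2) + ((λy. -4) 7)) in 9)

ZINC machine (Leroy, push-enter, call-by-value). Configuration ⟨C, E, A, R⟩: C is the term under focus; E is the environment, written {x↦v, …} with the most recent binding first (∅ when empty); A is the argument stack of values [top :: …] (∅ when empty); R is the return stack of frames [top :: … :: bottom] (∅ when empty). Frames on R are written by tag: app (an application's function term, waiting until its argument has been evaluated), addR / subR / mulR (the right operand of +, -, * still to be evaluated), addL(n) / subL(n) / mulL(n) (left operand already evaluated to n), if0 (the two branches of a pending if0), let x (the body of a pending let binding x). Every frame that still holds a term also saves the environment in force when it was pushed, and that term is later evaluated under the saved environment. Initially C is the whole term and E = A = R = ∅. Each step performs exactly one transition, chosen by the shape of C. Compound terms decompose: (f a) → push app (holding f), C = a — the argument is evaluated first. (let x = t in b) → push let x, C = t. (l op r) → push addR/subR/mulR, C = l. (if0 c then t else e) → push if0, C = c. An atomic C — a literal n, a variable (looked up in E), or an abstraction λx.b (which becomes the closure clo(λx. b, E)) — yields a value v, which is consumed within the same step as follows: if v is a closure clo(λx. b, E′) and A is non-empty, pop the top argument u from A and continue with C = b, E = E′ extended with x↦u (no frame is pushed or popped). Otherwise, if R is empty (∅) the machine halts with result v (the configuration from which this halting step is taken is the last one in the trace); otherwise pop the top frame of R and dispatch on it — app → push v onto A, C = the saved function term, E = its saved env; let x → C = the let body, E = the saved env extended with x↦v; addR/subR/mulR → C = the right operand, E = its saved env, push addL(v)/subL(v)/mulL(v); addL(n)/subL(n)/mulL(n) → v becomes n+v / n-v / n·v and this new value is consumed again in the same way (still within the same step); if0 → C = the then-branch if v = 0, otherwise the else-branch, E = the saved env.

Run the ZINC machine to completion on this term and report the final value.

[0] <C=(let x = ((if0 1 then 0 else -2) + ((λy. -4) 7)) in 9), E=∅, A=∅, R=∅>
[1] <C=((if0 1 then 0 else -2) + ((λy. -4) 7)), E=∅, A=∅, R=[let x]>
[2] <C=(if0 1 then 0 else -2), E=∅, A=∅, R=[addR :: let x]>
[3] <C=1, E=∅, A=∅, R=[if0 :: addR :: let x]>
[4] <C=-2, E=∅, A=∅, R=[addR :: let x]>
[5] <C=((λy. -4) 7), E=∅, A=∅, R=[addL(-2) :: let x]>
[6] <C=7, E=∅, A=∅, R=[app :: addL(-2) :: let x]>
[7] <C=(λy. -4), E=∅, A=[7], R=[addL(-2) :: let x]>
[8] <C=-4, E={y↦7}, A=∅, R=[addL(-2) :: let x]>
[9] <C=9, E={x↦-6}, A=∅, R=∅>
→ final value 9

Answer: 9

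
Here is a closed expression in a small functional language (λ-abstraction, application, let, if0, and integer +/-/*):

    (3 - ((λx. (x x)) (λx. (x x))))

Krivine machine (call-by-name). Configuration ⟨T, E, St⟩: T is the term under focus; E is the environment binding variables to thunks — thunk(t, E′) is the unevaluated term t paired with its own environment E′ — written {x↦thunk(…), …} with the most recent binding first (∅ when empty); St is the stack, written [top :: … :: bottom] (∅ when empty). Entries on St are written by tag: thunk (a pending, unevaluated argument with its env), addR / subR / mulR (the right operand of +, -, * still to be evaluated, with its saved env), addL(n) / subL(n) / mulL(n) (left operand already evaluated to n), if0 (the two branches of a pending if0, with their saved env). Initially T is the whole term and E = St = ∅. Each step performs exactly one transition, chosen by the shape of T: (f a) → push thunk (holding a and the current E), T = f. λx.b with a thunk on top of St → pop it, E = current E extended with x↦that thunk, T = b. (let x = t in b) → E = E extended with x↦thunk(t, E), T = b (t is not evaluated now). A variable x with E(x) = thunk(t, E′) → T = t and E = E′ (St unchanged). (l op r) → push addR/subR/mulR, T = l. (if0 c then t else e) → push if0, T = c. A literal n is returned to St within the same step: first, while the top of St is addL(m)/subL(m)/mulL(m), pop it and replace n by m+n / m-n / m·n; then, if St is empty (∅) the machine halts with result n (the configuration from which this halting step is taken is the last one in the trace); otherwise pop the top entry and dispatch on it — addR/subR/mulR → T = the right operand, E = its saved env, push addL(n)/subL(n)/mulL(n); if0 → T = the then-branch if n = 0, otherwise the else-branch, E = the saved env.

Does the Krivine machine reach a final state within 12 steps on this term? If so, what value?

t=0: [T=(3 - ((λx. (x x)) (λx. (x x)))) | E=∅ | St=∅]
t=1: [T=3 | E=∅ | St=[subR]]
t=2: [T=((λx. (x x)) (λx. (x x))) | E=∅ | St=[subL(3)]]
t=3: [T=(λx. (x x)) | E=∅ | St=[thunk :: subL(3)]]
t=4: [T=(x x) | E={x↦thunk((λx. (x x)), ∅)} | St=[subL(3)]]
t=5: [T=x | E={x↦thunk((λx. (x x)), ∅)} | St=[thunk :: subL(3)]]
t=6: [T=(λx. (x x)) | E=∅ | St=[thunk :: subL(3)]]
t=7: [T=(x x) | E={x↦thunk(x, {x↦thunk((λx. (x x)), ∅)})} | St=[subL(3)]]
t=8: [T=x | E={x↦thunk(x, {x↦thunk((λx. (x x)), ∅)})} | St=[thunk :: subL(3)]]
t=9: [T=x | E={x↦thunk((λx. (x x)), ∅)} | St=[thunk :: subL(3)]]
t=10: [T=(λx. (x x)) | E=∅ | St=[thunk :: subL(3)]]
t=11: [T=(x x) | E={x↦thunk(x, {x↦thunk(x, {x↦thunk((λx. (x x)), ∅)})})} | St=[subL(3)]]
t=12: [T=x | E={x↦thunk(x, {x↦thunk(x, {x↦thunk((λx. (x x)), ∅)})})} | St=[thunk :: subL(3)]]
→ 12 transitions taken and the configuration is still not final: no result within 12 steps

Answer: DIVERGES (no final state within 12 steps)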